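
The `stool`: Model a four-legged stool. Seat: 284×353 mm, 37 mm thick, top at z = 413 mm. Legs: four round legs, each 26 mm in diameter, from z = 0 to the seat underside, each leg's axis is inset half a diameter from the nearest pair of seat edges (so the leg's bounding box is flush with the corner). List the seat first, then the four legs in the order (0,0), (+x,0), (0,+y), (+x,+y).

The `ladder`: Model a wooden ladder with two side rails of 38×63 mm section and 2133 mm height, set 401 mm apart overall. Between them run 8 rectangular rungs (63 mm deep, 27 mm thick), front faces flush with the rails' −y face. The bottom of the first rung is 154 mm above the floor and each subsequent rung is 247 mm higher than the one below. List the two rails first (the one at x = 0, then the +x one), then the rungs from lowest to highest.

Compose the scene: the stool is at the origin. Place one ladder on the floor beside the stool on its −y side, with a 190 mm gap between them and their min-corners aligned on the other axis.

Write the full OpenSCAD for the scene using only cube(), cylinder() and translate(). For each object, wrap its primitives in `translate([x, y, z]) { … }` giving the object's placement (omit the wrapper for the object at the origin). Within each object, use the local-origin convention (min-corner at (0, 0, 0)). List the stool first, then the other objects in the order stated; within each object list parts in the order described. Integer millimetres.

translate([0, 0, 376]) cube([284, 353, 37]);
translate([13, 13, 0]) cylinder(h = 376, r = 13);
translate([271, 13, 0]) cylinder(h = 376, r = 13);
translate([13, 340, 0]) cylinder(h = 376, r = 13);
translate([271, 340, 0]) cylinder(h = 376, r = 13);
translate([0, -253, 0]) {
  cube([38, 63, 2133]);
  translate([363, 0, 0]) cube([38, 63, 2133]);
  translate([38, 0, 154]) cube([325, 63, 27]);
  translate([38, 0, 401]) cube([325, 63, 27]);
  translate([38, 0, 648]) cube([325, 63, 27]);
  translate([38, 0, 895]) cube([325, 63, 27]);
  translate([38, 0, 1142]) cube([325, 63, 27]);
  translate([38, 0, 1389]) cube([325, 63, 27]);
  translate([38, 0, 1636]) cube([325, 63, 27]);
  translate([38, 0, 1883]) cube([325, 63, 27]);
}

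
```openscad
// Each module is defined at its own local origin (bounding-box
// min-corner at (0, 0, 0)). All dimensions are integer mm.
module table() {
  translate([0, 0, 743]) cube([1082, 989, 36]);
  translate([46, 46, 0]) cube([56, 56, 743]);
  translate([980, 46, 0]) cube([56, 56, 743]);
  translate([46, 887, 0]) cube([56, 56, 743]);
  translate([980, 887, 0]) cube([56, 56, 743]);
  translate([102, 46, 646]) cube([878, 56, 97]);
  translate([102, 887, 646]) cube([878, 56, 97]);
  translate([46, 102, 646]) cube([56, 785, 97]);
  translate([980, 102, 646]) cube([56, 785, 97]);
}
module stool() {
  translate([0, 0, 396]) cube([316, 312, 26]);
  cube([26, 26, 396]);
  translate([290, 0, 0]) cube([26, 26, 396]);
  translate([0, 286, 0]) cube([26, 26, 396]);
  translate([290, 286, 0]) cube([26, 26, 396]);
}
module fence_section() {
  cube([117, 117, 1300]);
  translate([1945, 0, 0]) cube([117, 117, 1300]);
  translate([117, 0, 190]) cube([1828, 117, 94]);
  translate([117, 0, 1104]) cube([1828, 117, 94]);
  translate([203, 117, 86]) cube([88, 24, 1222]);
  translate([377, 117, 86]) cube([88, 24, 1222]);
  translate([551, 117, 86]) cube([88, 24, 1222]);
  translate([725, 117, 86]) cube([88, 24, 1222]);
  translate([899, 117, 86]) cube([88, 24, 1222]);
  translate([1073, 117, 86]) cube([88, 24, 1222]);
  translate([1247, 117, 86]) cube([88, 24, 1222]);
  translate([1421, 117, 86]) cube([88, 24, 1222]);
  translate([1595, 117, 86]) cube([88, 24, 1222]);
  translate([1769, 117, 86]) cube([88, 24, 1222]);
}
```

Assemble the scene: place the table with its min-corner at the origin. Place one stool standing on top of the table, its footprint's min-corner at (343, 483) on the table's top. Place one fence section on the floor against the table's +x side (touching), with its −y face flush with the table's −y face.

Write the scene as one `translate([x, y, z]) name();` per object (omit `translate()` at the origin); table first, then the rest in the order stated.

table();
translate([343, 483, 779]) stool();
translate([1082, 0, 0]) fence_section();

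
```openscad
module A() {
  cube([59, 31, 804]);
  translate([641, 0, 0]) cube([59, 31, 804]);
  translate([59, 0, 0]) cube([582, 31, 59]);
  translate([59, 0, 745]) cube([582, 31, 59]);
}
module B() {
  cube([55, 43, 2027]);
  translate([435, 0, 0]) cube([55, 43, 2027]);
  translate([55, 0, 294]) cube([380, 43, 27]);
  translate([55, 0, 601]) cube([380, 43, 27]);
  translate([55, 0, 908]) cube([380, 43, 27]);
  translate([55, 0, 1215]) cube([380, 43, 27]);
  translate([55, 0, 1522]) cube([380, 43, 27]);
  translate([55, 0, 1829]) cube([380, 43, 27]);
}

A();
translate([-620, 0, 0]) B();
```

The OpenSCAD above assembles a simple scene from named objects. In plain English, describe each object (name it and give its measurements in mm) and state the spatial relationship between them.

A is a rectangular picture frame lying in the x–z plane (depth along y). The opening is 582 mm wide (x) by 686 mm tall (z), surrounded by a border 59 mm wide on all four sides. The frame is 31 mm deep and is made of two full-height vertical stiles with two horizontal rails fitted between them.

B is a wooden ladder with two side rails of 55×43 mm section and 2027 mm height, set 490 mm apart overall. Between them run 6 rectangular rungs (43 mm deep, 27 mm thick), front faces flush with the rails' −y face. The bottom of the first rung is 294 mm above the floor and each subsequent rung is 307 mm higher than the one below.

The ladder is on the floor beside the picture frame on its −x side.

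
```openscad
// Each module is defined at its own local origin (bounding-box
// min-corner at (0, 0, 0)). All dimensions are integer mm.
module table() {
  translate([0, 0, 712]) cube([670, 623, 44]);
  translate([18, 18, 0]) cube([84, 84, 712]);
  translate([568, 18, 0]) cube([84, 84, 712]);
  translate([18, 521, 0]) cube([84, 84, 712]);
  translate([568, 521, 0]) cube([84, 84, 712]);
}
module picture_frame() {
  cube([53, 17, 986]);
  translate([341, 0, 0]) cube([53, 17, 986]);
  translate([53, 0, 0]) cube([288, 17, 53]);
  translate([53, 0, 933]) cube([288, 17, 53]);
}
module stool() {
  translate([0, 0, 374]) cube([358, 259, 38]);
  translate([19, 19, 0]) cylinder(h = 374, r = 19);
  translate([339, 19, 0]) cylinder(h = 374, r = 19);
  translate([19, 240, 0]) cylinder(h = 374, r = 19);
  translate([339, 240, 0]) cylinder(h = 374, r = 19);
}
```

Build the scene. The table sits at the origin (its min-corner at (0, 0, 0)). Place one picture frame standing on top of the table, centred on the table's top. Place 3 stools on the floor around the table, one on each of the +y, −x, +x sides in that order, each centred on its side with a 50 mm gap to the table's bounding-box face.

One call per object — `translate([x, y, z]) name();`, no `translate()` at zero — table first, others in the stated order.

table();
translate([138, 303, 756]) picture_frame();
translate([156, 673, 0]) stool();
translate([-408, 182, 0]) stool();
translate([720, 182, 0]) stool();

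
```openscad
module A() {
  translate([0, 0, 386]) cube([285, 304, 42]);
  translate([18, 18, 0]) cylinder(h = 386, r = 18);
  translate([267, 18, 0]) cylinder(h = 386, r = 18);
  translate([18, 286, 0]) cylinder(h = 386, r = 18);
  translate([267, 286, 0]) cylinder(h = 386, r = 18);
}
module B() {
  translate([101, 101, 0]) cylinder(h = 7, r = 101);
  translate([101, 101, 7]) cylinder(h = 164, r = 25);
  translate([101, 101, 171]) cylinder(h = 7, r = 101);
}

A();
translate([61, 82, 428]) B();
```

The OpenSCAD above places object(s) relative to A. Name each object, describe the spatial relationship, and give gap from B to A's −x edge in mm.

A is a stool. B is a spool. The spool is on top of the stool. The gap from the spool to the stool's −x edge is 61 mm.

The spool's min-x is at 61; the stool's min-x is 0; gap = 61 mm.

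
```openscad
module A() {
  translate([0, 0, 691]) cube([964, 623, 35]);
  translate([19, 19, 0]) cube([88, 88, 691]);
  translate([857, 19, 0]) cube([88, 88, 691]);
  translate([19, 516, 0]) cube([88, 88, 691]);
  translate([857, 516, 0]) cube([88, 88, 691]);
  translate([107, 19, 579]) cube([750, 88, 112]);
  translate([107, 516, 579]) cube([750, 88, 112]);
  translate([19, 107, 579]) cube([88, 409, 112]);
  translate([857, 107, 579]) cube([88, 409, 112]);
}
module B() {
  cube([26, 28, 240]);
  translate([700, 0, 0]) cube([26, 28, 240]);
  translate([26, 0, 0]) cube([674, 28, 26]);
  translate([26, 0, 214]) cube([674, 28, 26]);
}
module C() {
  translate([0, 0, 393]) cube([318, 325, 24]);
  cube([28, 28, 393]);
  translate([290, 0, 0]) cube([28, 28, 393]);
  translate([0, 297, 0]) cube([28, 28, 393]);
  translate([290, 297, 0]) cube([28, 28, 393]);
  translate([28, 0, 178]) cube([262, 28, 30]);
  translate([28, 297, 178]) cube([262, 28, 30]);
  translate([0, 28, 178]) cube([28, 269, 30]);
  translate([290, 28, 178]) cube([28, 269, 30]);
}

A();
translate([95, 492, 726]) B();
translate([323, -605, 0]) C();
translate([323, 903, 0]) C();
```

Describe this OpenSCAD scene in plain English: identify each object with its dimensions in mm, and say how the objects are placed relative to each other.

A is a table: top 964 mm (x) × 623 mm (y), 35 mm thick, upper face at z = 726 mm, on four 88×88 mm square legs, each inset 19 mm from the nearest pair of top edges, running from z = 0 to the bottom of the top. Four apron rails, 88 mm thick and 112 mm tall, run between adjacent legs with their top edges flush with the underside of the top and their outer faces flush with the legs' outer faces.

B is a picture frame with a 674×188 mm rectangular opening (x by z) and a uniform 26 mm border on every side. Frame depth is 28 mm along y. It is built from two vertical stiles running the full outside height and two horizontal rails spanning the gap between the stiles.

C is a four-legged stool. The seat is a 318×325×24 mm slab whose top surface is at z = 417 mm; four square legs, each 28×28 mm in cross-section, run from the floor (z = 0) to the underside of the seat, each flush with a corner of the seat. Four stretchers, 28 mm wide and 30 mm tall, connect adjacent legs with their undersides at z = 178 mm, each running between the inner faces of the legs it joins and aligned with the legs' outer faces on the other axis.

The picture frame is on top of the table. Two stools sit around the table at the −y, +y sides.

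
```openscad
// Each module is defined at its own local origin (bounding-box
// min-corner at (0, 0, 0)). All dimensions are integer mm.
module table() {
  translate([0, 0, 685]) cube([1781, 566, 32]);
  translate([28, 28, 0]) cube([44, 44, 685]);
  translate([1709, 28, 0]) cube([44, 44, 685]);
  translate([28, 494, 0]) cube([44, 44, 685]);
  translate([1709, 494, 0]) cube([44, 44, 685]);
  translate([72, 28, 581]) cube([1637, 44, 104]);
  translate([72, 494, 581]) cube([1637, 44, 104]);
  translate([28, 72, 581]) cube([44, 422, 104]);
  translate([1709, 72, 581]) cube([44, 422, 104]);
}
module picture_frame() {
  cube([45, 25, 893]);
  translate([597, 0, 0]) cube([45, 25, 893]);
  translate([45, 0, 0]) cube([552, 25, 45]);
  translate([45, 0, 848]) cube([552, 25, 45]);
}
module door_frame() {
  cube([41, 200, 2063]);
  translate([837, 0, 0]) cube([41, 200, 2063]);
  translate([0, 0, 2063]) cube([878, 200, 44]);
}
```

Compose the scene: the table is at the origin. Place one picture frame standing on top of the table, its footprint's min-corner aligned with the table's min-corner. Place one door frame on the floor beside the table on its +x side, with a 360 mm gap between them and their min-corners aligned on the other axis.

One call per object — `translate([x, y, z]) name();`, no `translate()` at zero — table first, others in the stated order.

table();
translate([0, 0, 717]) picture_frame();
translate([2141, 0, 0]) door_frame();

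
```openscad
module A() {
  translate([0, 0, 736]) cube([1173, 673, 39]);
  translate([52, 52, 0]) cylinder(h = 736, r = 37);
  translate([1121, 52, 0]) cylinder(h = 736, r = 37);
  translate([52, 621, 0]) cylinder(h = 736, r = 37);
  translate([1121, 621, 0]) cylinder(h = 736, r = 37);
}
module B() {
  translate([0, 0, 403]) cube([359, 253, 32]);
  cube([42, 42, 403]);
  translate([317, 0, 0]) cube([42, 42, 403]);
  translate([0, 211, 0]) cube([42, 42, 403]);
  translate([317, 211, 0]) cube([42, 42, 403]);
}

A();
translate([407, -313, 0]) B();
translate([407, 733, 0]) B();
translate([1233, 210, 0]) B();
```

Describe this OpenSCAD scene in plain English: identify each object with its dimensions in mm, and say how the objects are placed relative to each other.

A is a table with a 1173×673 mm rectangular top, 39 mm thick, top surface at z = 775 mm, supported by four round legs of 74 mm diameter, each leg's bounding box inset 15 mm from the nearest pair of top edges, running from the floor.

B is a simple wooden stool: a rectangular seat 359 mm (x) by 253 mm (y), 32 mm thick, top face at z = 435 mm, on four square legs, each 42×42 mm in cross-section. The legs rest on z = 0, each flush with a corner of the seat.

Three stools sit around the table at the −y, +y, +x sides.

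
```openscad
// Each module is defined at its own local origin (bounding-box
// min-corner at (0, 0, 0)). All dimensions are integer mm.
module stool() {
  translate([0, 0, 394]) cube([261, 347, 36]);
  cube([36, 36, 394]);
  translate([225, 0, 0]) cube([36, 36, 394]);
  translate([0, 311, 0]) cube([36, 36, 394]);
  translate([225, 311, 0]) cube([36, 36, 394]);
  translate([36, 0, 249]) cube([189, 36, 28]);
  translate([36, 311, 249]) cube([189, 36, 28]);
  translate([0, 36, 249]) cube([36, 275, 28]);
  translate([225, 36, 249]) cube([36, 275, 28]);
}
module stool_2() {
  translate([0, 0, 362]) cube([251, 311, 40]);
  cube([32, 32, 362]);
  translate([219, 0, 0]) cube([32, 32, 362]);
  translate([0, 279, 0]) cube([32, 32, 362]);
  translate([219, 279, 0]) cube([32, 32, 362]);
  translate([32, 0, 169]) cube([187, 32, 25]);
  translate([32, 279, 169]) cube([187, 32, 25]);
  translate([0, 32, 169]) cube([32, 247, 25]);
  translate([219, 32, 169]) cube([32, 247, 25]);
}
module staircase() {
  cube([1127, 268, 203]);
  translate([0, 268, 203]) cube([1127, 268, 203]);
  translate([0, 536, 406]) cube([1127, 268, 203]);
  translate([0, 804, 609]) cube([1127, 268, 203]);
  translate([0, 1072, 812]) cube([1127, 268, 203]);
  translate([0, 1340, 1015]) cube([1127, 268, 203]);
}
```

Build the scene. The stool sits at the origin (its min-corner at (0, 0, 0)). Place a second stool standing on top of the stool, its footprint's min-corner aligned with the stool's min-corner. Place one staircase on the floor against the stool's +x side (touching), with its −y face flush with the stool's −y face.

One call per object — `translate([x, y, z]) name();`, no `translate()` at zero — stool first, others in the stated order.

stool();
translate([0, 0, 430]) stool_2();
translate([261, 0, 0]) staircase();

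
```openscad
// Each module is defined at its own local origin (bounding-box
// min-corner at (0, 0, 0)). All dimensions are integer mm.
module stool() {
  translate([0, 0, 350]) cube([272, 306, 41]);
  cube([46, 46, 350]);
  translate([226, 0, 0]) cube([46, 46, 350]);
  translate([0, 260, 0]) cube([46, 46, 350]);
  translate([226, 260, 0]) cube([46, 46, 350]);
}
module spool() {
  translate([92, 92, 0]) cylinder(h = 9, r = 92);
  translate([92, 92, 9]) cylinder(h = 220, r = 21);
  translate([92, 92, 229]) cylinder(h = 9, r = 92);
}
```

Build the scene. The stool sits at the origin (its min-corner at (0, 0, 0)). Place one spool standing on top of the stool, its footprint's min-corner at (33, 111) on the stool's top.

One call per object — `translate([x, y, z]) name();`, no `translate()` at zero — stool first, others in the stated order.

stool();
translate([33, 111, 391]) spool();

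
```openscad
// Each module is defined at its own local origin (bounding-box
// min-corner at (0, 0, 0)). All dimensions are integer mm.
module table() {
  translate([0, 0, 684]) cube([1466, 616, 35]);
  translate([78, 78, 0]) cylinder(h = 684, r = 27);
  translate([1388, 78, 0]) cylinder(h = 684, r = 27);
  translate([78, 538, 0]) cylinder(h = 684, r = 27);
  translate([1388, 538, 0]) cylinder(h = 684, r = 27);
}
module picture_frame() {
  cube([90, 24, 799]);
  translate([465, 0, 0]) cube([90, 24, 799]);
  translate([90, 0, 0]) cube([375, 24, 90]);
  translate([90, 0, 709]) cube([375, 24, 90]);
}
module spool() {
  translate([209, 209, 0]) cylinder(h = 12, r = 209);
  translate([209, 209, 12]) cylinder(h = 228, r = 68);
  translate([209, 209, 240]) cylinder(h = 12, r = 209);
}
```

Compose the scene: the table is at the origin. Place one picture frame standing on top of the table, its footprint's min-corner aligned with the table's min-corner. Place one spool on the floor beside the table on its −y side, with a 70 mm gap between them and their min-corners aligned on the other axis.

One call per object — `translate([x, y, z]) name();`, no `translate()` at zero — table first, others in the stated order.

table();
translate([0, 0, 719]) picture_frame();
translate([0, -488, 0]) spool();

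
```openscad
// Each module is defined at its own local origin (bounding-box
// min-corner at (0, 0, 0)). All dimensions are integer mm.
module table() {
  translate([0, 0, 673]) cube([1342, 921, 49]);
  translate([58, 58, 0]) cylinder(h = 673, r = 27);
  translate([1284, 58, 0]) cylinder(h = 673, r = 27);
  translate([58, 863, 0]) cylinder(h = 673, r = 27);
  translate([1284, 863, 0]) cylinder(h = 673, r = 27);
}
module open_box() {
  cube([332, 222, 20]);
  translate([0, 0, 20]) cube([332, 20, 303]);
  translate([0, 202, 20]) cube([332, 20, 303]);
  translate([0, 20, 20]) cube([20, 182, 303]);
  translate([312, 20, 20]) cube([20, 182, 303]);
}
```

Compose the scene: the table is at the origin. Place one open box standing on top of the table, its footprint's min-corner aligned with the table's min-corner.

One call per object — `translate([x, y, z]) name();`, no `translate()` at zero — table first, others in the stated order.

table();
translate([0, 0, 722]) open_box();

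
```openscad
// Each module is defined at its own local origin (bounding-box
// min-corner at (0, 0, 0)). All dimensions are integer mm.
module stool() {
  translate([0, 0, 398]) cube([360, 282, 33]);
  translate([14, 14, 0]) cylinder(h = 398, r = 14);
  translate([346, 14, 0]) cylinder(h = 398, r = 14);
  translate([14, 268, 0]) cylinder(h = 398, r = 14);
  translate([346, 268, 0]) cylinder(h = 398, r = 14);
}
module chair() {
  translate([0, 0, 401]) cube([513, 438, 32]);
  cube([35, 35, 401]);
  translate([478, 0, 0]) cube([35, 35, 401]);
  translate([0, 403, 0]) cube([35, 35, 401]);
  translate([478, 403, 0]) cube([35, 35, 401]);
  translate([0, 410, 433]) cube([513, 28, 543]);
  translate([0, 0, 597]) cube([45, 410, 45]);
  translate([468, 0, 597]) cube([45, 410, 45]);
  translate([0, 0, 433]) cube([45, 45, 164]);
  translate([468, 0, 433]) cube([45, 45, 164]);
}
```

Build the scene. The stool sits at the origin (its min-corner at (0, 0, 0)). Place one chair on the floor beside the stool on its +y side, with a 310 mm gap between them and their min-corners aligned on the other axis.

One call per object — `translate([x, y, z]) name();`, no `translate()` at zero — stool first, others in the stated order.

stool();
translate([0, 592, 0]) chair();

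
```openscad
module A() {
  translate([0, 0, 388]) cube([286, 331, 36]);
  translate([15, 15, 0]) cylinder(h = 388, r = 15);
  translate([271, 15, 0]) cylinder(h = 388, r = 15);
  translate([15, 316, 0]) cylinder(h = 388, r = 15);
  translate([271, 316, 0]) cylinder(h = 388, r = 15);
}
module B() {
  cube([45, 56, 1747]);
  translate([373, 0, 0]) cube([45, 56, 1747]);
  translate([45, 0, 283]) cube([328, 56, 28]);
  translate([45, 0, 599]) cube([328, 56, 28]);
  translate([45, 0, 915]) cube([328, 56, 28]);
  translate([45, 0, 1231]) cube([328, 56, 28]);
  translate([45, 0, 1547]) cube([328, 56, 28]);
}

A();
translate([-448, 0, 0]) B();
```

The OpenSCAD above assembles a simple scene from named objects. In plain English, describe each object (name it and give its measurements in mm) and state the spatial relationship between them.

A is a simple wooden stool: a rectangular seat 286 mm (x) by 331 mm (y), 36 mm thick, top face at z = 424 mm, on four round legs, each 30 mm in diameter. The legs rest on z = 0, each leg's axis is inset half a diameter from the nearest pair of seat edges (so the leg's bounding box is flush with the corner).

B is a wooden ladder with two side rails of 45×56 mm section and 1747 mm height, set 418 mm apart overall. Between them run 5 rectangular rungs (56 mm deep, 28 mm thick), front faces flush with the rails' −y face. The bottom of the first rung is 283 mm above the floor and each subsequent rung is 316 mm higher than the one below.

The ladder is on the floor beside the stool on its −x side.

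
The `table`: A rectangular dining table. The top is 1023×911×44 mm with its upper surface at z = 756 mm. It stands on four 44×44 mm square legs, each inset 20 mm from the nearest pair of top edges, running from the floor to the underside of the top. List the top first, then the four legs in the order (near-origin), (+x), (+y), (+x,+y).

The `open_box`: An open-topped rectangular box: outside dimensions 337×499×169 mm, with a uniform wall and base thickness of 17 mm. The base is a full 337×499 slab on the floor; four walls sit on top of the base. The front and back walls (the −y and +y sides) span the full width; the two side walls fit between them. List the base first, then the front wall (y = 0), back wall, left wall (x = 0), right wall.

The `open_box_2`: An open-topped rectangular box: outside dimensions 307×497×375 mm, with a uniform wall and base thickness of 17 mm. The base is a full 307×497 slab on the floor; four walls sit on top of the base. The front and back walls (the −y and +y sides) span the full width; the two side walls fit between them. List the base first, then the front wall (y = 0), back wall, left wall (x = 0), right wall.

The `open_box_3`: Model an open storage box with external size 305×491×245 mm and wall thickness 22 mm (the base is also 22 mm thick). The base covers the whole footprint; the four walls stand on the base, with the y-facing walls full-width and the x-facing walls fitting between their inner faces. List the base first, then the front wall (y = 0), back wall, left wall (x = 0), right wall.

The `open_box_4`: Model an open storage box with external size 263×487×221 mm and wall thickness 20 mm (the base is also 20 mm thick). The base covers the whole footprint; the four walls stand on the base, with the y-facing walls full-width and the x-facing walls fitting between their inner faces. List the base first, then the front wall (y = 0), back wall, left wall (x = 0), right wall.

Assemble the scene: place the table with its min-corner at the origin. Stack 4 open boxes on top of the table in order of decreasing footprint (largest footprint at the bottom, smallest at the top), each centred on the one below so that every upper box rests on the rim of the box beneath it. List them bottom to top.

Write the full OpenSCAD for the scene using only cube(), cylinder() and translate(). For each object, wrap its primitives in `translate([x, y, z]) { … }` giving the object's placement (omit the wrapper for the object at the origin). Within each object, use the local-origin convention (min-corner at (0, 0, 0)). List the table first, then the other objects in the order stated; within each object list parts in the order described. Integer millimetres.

translate([0, 0, 712]) cube([1023, 911, 44]);
translate([20, 20, 0]) cube([44, 44, 712]);
translate([959, 20, 0]) cube([44, 44, 712]);
translate([20, 847, 0]) cube([44, 44, 712]);
translate([959, 847, 0]) cube([44, 44, 712]);
translate([343, 206, 756]) {
  cube([337, 499, 17]);
  translate([0, 0, 17]) cube([337, 17, 152]);
  translate([0, 482, 17]) cube([337, 17, 152]);
  translate([0, 17, 17]) cube([17, 465, 152]);
  translate([320, 17, 17]) cube([17, 465, 152]);
}
translate([358, 207, 925]) {
  cube([307, 497, 17]);
  translate([0, 0, 17]) cube([307, 17, 358]);
  translate([0, 480, 17]) cube([307, 17, 358]);
  translate([0, 17, 17]) cube([17, 463, 358]);
  translate([290, 17, 17]) cube([17, 463, 358]);
}
translate([359, 210, 1300]) {
  cube([305, 491, 22]);
  translate([0, 0, 22]) cube([305, 22, 223]);
  translate([0, 469, 22]) cube([305, 22, 223]);
  translate([0, 22, 22]) cube([22, 447, 223]);
  translate([283, 22, 22]) cube([22, 447, 223]);
}
translate([380, 212, 1545]) {
  cube([263, 487, 20]);
  translate([0, 0, 20]) cube([263, 20, 201]);
  translate([0, 467, 20]) cube([263, 20, 201]);
  translate([0, 20, 20]) cube([20, 447, 201]);
  translate([243, 20, 20]) cube([20, 447, 201]);
}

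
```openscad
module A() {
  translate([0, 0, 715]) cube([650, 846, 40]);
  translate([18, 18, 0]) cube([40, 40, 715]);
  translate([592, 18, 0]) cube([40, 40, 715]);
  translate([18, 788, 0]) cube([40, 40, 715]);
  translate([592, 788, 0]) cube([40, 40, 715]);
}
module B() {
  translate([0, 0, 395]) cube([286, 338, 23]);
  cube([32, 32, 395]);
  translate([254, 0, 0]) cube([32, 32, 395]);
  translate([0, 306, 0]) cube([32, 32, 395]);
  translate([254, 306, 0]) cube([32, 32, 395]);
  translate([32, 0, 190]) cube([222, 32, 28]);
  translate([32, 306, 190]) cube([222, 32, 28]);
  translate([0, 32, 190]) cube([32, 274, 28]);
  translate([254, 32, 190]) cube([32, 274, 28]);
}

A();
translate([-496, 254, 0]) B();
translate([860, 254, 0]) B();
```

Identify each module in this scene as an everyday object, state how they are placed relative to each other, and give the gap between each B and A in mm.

A is a table. B is a stool. Two stools sit around the table at the −x, +x sides. The gap between each stool and the table is 210 mm.

Each stool's nearest face is 210 mm from the table's bounding box.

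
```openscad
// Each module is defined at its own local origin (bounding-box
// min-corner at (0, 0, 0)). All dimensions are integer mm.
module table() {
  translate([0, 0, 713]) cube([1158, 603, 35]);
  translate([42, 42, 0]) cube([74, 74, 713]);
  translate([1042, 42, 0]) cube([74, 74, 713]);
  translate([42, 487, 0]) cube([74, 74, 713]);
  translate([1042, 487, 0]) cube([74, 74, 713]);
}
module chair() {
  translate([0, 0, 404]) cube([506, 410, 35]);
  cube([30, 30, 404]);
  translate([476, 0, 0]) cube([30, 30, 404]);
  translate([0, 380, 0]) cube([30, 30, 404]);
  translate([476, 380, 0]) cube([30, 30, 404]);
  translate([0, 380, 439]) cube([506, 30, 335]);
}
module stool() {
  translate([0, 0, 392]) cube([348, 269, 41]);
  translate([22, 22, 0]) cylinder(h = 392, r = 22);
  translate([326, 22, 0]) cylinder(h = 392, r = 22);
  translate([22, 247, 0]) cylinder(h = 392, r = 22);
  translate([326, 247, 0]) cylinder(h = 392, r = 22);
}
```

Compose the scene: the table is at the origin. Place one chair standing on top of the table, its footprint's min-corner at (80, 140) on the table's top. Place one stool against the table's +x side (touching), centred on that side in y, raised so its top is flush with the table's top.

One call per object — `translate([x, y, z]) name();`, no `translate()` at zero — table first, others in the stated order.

table();
translate([80, 140, 748]) chair();
translate([1158, 167, 315]) stool();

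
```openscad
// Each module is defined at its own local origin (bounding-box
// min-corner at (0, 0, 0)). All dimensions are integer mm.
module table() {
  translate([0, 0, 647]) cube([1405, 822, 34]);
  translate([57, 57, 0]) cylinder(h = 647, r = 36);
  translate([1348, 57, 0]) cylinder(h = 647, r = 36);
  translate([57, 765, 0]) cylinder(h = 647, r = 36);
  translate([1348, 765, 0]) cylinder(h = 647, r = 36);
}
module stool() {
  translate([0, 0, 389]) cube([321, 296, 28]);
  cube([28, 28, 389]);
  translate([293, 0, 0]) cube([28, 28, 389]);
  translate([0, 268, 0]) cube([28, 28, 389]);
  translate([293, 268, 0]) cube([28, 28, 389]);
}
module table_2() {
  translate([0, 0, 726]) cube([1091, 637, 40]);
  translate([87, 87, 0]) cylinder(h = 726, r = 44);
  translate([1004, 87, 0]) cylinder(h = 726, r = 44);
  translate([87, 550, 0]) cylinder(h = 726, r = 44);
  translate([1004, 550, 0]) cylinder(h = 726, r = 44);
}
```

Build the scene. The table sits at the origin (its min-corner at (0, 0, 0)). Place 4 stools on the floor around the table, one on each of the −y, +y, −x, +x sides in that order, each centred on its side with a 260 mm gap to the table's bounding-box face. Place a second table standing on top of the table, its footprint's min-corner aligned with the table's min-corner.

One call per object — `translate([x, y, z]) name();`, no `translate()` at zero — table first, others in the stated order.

table();
translate([542, -556, 0]) stool();
translate([542, 1082, 0]) stool();
translate([-581, 263, 0]) stool();
translate([1665, 263, 0]) stool();
translate([0, 0, 681]) table_2();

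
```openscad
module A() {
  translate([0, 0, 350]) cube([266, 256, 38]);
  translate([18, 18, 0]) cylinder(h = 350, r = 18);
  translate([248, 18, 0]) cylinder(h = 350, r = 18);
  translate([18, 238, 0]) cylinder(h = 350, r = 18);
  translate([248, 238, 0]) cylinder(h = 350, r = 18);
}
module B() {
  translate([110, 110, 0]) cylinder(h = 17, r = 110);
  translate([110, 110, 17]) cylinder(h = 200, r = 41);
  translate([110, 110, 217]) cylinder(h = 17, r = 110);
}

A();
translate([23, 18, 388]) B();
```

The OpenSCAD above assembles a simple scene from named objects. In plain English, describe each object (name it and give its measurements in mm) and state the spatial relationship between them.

A is a four-legged stool. The seat is a 266×256×38 mm slab whose top surface is at z = 388 mm; four round legs, each 36 mm in diameter, run from the floor (z = 0) to the underside of the seat, each leg's axis is inset half a diameter from the nearest pair of seat edges (so the leg's bounding box is flush with the corner).

B is a spool: two coaxial disc flanges of radius 110 mm and thickness 17 mm, joined by a core cylinder of radius 41 mm and height 200 mm. The lower flange rests on z = 0 and the three cylinders share a vertical axis.

The spool is on top of the stool, centred.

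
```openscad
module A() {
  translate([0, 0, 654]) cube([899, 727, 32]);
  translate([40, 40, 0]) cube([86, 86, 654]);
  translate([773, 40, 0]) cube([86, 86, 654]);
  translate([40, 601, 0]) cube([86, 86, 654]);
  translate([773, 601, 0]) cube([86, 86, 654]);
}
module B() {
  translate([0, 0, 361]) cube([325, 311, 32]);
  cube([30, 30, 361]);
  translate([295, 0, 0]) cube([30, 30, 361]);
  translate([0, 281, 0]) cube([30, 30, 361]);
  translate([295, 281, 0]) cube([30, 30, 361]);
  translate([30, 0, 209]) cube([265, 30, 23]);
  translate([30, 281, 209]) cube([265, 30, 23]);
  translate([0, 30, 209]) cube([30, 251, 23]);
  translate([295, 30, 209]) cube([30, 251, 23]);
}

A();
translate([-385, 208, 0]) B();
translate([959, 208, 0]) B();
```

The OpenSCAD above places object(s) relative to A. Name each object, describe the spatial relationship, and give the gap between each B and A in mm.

A is a table. B is a stool. Two stools sit around the table at the −x, +x sides. The gap between each stool and the table is 60 mm.

Each stool's nearest face is 60 mm from the table's bounding box.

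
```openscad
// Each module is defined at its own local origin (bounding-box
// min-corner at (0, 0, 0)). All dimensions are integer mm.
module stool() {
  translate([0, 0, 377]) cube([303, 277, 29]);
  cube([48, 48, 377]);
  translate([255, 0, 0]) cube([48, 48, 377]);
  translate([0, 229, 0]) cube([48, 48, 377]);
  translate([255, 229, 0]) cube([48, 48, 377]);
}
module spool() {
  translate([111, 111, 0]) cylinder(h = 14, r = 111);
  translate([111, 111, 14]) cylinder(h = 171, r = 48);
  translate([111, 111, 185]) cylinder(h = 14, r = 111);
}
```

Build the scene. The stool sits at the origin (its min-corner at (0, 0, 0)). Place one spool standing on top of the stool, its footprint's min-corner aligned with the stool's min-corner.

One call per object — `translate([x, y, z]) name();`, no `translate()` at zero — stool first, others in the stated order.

stool();
translate([0, 0, 406]) spool();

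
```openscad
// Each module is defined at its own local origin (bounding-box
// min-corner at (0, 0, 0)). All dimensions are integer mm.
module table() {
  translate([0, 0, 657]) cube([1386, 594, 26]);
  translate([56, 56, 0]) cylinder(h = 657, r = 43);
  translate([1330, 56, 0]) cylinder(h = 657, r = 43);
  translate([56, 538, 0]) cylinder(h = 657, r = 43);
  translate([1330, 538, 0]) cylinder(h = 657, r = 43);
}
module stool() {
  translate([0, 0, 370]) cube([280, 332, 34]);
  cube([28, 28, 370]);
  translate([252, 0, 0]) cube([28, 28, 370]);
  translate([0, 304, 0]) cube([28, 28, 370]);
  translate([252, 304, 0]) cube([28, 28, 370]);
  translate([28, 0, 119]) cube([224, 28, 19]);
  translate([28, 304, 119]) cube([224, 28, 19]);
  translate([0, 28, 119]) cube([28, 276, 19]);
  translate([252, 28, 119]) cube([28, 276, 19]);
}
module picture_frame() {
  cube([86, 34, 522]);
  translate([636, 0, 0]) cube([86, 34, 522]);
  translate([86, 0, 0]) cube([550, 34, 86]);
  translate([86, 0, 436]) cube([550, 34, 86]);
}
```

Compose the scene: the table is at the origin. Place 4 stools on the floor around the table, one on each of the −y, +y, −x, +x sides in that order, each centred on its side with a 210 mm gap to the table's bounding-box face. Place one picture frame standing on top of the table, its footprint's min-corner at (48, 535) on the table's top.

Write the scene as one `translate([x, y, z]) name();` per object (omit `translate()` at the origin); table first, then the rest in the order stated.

table();
translate([553, -542, 0]) stool();
translate([553, 804, 0]) stool();
translate([-490, 131, 0]) stool();
translate([1596, 131, 0]) stool();
translate([48, 535, 683]) picture_frame();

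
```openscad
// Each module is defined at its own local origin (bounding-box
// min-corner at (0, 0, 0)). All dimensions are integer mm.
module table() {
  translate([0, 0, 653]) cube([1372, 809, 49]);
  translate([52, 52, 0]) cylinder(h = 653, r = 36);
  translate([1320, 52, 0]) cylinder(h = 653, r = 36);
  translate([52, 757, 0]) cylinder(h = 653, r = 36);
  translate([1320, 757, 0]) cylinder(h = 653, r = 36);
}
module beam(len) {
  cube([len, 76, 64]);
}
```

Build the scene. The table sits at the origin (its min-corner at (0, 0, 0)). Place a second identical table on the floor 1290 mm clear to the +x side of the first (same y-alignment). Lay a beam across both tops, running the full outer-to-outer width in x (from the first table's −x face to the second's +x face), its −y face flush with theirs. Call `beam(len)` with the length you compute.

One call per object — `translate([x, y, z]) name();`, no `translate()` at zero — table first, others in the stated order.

table();
translate([2662, 0, 0]) table();
translate([0, 0, 702]) beam(4034);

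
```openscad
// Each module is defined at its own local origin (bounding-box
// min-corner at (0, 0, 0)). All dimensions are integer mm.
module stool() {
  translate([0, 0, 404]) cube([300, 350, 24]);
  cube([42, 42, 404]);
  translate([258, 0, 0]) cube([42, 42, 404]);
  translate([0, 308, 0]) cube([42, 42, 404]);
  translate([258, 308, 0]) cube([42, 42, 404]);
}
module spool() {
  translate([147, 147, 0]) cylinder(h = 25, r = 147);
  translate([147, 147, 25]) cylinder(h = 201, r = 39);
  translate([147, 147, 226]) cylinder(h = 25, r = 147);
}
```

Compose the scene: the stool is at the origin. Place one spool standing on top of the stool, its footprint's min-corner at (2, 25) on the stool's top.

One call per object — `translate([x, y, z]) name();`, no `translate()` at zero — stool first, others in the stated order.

stool();
translate([2, 25, 428]) spool();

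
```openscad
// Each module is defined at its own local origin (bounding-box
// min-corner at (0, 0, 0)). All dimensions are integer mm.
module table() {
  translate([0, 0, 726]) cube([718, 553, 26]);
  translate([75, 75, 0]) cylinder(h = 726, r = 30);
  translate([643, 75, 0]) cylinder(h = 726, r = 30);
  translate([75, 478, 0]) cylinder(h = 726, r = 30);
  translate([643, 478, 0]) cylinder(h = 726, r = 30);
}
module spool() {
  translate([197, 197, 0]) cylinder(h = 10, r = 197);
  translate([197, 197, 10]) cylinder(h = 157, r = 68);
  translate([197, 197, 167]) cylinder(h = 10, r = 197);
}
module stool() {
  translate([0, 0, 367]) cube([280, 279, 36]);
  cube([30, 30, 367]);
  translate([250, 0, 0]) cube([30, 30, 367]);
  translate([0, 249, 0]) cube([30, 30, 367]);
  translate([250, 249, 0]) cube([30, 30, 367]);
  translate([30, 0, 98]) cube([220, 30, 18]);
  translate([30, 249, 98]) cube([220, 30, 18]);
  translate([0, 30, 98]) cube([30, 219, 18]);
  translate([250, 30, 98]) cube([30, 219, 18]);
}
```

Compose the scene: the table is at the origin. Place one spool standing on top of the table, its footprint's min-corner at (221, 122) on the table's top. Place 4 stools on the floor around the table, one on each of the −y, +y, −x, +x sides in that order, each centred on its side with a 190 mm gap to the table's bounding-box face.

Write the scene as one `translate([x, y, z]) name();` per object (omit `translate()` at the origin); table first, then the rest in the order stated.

table();
translate([221, 122, 752]) spool();
translate([219, -469, 0]) stool();
translate([219, 743, 0]) stool();
translate([-470, 137, 0]) stool();
translate([908, 137, 0]) stool();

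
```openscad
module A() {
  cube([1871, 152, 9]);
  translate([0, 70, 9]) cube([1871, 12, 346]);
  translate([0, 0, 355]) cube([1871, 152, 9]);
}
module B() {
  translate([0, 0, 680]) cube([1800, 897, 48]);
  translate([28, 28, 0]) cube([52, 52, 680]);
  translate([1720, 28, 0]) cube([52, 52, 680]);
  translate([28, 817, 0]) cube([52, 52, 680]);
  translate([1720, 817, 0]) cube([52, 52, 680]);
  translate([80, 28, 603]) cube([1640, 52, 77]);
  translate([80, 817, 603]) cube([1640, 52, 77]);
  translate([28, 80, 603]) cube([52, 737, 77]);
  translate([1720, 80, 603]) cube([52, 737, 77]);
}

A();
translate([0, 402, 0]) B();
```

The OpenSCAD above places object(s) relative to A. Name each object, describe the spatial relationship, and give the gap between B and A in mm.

The table's nearest face is 250 mm from the I-beam's +y face.

A is an I-beam. B is a table. The table is on the floor beside the I-beam on its +y side. The gap between the table and the I-beam is 250 mm.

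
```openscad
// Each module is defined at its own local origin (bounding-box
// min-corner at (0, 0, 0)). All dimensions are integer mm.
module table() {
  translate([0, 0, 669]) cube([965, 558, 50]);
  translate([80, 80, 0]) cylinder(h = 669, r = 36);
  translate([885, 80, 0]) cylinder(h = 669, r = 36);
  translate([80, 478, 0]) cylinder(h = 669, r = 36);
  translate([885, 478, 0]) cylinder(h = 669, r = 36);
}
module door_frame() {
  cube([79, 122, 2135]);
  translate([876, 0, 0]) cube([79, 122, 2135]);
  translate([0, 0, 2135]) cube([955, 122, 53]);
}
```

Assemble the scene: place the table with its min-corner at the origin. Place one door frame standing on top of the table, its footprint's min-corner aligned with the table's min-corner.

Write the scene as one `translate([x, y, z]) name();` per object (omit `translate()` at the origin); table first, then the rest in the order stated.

table();
translate([0, 0, 719]) door_frame();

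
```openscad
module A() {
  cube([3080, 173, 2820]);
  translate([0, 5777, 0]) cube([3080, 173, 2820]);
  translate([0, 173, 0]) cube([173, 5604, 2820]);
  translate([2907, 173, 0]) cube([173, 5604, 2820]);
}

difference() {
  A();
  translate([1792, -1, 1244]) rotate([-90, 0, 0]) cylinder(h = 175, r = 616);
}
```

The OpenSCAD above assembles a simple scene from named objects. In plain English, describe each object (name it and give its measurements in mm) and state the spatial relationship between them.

A is the wall frame of a small rectangular building: four walls, each 2820 mm tall and 173 mm thick, enclosing a footprint 3080 mm (x) by 5950 mm (y) outside-to-outside, with no floor or roof. The front and back walls (the −y and +y sides) span the full width; the two side walls fit between them.

The house frame has a circular hole of radius 616 mm through its front wall, centred at (x = 1792, z = 1244).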